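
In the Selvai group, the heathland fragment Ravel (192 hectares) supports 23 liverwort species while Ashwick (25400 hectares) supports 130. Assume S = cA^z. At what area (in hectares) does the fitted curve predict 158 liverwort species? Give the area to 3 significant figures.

44000 hectares

z = ln(130/23) / ln(25400/192) = 1.7320 / 4.8850 = 0.3546
c = 23 / 192^0.3546 = 23 / 6.45 = 3.566
A = (158/3.566)^(1/0.3546) ⇒ ln A = ln(44.31)/0.3546 = 10.6926
A = e^10.6926 ≈ 44031 hectares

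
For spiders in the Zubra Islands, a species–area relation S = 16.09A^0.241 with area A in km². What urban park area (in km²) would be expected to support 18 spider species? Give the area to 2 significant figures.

1.6 km²

18 = 16.09 × A^0.241  ⇒  A^0.241 = 18/16.09 = 1.119
ln A = ln(1.119) / 0.241 = 0.1122 / 0.241 = 0.4655
A = e^0.4655 ≈ 1.593 km²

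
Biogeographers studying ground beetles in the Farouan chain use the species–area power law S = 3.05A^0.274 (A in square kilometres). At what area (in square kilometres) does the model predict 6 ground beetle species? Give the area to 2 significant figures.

12 square kilometres

6 = 3.05 × A^0.274  ⇒  A^0.274 = 6/3.05 = 1.967
ln A = ln(1.967) / 0.274 = 0.6766 / 0.274 = 2.4694
A = e^2.4694 ≈ 11.82 square kilometres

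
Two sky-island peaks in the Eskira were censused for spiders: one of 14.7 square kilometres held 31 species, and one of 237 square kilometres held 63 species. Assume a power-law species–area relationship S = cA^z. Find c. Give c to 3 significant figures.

z = ln(S₂/S₁) / ln(A₂/A₁) = ln(63/31) / ln(237/14.7) = 0.7091 / 2.7802 = 0.2551
c = S₁ / A₁^z = 31 / 14.7^0.2551 = 31 / 1.985 = 15.62

15.6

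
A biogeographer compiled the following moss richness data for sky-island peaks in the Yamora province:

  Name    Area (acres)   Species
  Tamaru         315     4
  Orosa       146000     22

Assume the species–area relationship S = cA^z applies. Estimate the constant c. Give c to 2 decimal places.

0.81

z = ln(S₂/S₁) / ln(A₂/A₁) = ln(22/4) / ln(146000/315) = 1.7047 / 6.1388 = 0.2777
c = S₁ / A₁^z = 4 / 315^0.2777 = 4 / 4.941 = 0.8096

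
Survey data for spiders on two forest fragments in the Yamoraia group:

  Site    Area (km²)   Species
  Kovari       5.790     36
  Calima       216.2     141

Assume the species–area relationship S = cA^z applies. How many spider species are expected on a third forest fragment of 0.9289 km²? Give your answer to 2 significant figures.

18

z = ln(141/36) / ln(216.2/5.79) = 1.3652 / 3.6201 = 0.3771
c = 36 / 5.79^0.3771 = 36 / 1.939 = 18.56
S₃ = 18.56 × 0.9289^0.3771 = 18.56 × 0.9726 ≈ 18.05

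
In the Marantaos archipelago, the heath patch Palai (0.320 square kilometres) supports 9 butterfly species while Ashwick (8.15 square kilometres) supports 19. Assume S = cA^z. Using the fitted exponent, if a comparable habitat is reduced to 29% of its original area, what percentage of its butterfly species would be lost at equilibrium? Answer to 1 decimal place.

24.9%

z = ln(19/9) / ln(8.15/0.32) = 0.7472 / 3.2375 = 0.2308
S_new/S_old = (A_new/A_old)^z = 0.29^0.2308 = exp(0.2308 × -1.2379) = 0.7515
Fraction lost = 1 − 0.7515 = 0.2485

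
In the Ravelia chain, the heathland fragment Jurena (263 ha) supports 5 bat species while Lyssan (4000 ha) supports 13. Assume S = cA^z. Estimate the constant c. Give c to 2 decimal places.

z = ln(S₂/S₁) / ln(A₂/A₁) = ln(13/5) / ln(4000/263) = 0.9555 / 2.7219 = 0.3510
c = S₁ / A₁^z = 5 / 263^0.3510 = 5 / 7.072 = 0.7071

0.71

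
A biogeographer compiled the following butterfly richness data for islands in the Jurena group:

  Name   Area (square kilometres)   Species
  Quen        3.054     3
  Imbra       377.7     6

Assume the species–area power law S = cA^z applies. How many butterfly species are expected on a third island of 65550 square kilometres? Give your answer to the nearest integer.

13

z = ln(6/3) / ln(377.7/3.054) = 0.6931 / 4.8176 = 0.1439
c = 3 / 3.054^0.1439 = 3 / 1.174 = 2.555
S₃ = 2.555 × 65550^0.1439 = 2.555 × 4.932 ≈ 12.6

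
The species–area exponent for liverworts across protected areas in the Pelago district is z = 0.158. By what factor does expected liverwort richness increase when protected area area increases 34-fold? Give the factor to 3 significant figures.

1.75

S₂/S₁ = (A₂/A₁)^z = 34^0.158
ln(S₂/S₁) = 0.158 × ln 34 = 0.158 × 3.5264 = 0.5572
S₂/S₁ = e^0.5572 ≈ 1.746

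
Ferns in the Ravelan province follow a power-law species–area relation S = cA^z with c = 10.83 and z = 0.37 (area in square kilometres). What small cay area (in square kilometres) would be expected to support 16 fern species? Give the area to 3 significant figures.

16 = 10.83 × A^0.37  ⇒  A^0.37 = 16/10.83 = 1.477
ln A = ln(1.477) / 0.37 = 0.3903 / 0.37 = 1.0548
A = e^1.0548 ≈ 2.871 square kilometres

2.87 square kilometres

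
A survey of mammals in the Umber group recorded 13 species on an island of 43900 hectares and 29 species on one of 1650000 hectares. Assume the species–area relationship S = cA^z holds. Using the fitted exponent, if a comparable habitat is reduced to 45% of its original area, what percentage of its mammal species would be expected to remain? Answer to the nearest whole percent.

84%

z = ln(29/13) / ln(1650000/43900) = 0.8023 / 3.6266 = 0.2212
S_new/S_old = (A_new/A_old)^z = 0.45^0.2212 = exp(0.2212 × -0.7985) = 0.8381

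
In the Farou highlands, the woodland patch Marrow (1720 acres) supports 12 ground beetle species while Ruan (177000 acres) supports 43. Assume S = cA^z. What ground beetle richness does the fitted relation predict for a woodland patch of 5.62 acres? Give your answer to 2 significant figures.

2.5

z = ln(43/12) / ln(177000/1720) = 1.2763 / 4.6338 = 0.2754
c = 12 / 1720^0.2754 = 12 / 7.783 = 1.542
S₃ = 1.542 × 5.62^0.2754 = 1.542 × 1.609 ≈ 2.48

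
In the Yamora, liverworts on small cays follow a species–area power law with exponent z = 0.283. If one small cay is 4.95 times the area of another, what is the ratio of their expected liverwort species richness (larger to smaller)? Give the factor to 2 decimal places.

1.57

S₂/S₁ = (A₂/A₁)^z = 4.95^0.283
ln(S₂/S₁) = 0.283 × ln 4.95 = 0.283 × 1.5994 = 0.4526
S₂/S₁ = e^0.4526 ≈ 1.572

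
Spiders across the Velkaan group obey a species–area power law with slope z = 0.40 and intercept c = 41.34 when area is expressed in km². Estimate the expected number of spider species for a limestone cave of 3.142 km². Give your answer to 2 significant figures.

S = 41.34 × 3.142^0.4 = 41.34 × 1.581 ≈ 65.35

65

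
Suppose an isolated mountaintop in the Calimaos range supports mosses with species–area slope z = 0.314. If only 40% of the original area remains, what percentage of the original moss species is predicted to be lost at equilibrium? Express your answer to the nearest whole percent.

S_new/S_old = (A_new/A_old)^z = 0.4^0.314
= exp(0.314 × ln 0.4) = exp(0.314 × -0.9163) = exp(-0.2877) ≈ 0.75
Fraction lost = 1 − 0.75 = 0.25

25%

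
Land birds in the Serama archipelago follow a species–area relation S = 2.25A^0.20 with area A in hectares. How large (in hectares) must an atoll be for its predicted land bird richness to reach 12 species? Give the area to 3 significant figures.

4320 hectares

12 = 2.25 × A^0.2  ⇒  A^0.2 = 12/2.25 = 5.333
ln A = ln(5.333) / 0.2 = 1.6740 / 0.2 = 8.3699
A = e^8.3699 ≈ 4315 hectares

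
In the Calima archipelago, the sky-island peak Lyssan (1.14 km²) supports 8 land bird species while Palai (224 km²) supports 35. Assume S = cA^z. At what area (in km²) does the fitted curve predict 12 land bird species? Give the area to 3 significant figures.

4.86 km²

z = ln(35/8) / ln(224/1.14) = 1.4759 / 5.2806 = 0.2795
c = 8 / 1.14^0.2795 = 8 / 1.037 = 7.712
A = (12/7.712)^(1/0.2795) ⇒ ln A = ln(1.556)/0.2795 = 1.5817
A = e^1.5817 ≈ 4.863 km²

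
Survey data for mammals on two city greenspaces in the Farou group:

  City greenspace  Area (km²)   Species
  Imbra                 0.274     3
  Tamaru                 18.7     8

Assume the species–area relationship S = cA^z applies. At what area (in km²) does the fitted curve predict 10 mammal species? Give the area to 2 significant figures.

z = ln(8/3) / ln(18.7/0.274) = 0.9808 / 4.2232 = 0.2323
c = 3 / 0.274^0.2323 = 3 / 0.7403 = 4.052
A = (10/4.052)^(1/0.2323) ⇒ ln A = ln(2.468)/0.2323 = 3.8893
A = e^3.8893 ≈ 48.88 km²

49 km²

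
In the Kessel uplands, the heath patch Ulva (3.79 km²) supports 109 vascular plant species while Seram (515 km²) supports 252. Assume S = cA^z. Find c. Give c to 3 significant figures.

z = ln(S₂/S₁) / ln(A₂/A₁) = ln(252/109) / ln(515/3.79) = 0.8381 / 4.9118 = 0.1706
c = S₁ / A₁^z = 109 / 3.79^0.1706 = 109 / 1.255 = 86.84

86.8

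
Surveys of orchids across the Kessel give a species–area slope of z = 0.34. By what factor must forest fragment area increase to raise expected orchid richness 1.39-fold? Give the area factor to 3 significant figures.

(A₂/A₁)^0.34 = 1.39, so A₂/A₁ = 1.39^(1/0.34) = 1.39^2.941
ln(A₂/A₁) = ln 1.39 / 0.34 = 0.3293 / 0.34 = 0.9685
A₂/A₁ = e^0.9685 ≈ 2.634

2.63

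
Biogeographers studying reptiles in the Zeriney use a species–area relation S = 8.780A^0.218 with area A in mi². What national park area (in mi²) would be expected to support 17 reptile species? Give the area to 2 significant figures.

17 = 8.78 × A^0.218  ⇒  A^0.218 = 17/8.78 = 1.936
ln A = ln(1.936) / 0.218 = 0.6607 / 0.218 = 3.0309
A = e^3.0309 ≈ 20.72 mi²

21 mi²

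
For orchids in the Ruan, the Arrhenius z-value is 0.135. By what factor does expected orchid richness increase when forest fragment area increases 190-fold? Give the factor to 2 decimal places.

2.03

S₂/S₁ = (A₂/A₁)^z = 190^0.135
ln(S₂/S₁) = 0.135 × ln 190 = 0.135 × 5.2470 = 0.7083
S₂/S₁ = e^0.7083 ≈ 2.031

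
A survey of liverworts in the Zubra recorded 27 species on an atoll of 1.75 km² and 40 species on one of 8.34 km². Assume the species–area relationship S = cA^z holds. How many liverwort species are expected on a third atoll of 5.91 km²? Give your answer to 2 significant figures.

z = ln(40/27) / ln(8.34/1.75) = 0.3930 / 1.5614 = 0.2517
c = 27 / 1.75^0.2517 = 27 / 1.151 = 23.45
S₃ = 23.45 × 5.91^0.2517 = 23.45 × 1.564 ≈ 36.68

37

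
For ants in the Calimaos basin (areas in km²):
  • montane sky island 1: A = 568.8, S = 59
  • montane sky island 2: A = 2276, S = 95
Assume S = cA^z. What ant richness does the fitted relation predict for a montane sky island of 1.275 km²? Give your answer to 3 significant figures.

z = ln(95/59) / ln(2276/568.8) = 0.4763 / 1.3866 = 0.3435
c = 59 / 568.8^0.3435 = 59 / 8.839 = 6.675
S₃ = 6.675 × 1.275^0.3435 = 6.675 × 1.087 ≈ 7.256

7.26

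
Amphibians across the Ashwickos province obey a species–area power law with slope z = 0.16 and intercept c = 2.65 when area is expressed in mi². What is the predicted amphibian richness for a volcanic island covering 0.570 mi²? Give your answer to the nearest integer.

S = 2.65 × 0.57^0.16 = 2.65 × 0.914 ≈ 2.422

2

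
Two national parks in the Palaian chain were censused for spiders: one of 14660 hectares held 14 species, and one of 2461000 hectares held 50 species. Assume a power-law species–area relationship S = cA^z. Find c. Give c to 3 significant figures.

1.29

z = ln(S₂/S₁) / ln(A₂/A₁) = ln(50/14) / ln(2461000/14660) = 1.2730 / 5.1232 = 0.2485
c = S₁ / A₁^z = 14 / 14660^0.2485 = 14 / 10.84 = 1.291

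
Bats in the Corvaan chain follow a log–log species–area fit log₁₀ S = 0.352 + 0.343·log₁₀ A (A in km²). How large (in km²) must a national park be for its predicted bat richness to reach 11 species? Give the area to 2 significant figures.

11 = 2.249 × A^0.343  ⇒  A^0.343 = 11/2.249 = 4.891
ln A = ln(4.891) / 0.343 = 1.5874 / 0.343 = 4.6279
A = e^4.6279 ≈ 102.3 km²

100 km²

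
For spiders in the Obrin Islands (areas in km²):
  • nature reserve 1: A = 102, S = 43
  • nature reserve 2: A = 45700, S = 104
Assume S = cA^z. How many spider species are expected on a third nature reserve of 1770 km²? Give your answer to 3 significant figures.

z = ln(104/43) / ln(45700/102) = 0.8832 / 6.1049 = 0.1447
c = 43 / 102^0.1447 = 43 / 1.952 = 22.02
S₃ = 22.02 × 1770^0.1447 = 22.02 × 2.95 ≈ 64.98

65.0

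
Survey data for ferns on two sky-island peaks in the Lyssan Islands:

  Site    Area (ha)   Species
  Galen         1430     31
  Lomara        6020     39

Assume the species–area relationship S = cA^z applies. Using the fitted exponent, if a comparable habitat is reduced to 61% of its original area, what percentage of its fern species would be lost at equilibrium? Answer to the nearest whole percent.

8%

z = ln(39/31) / ln(6020/1430) = 0.2296 / 1.4374 = 0.1597
S_new/S_old = (A_new/A_old)^z = 0.61^0.1597 = exp(0.1597 × -0.4943) = 0.9241
Fraction lost = 1 − 0.9241 = 0.07591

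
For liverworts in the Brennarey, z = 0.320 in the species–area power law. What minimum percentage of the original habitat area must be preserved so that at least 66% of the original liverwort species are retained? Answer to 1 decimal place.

Need (A_new/A_old)^0.32 = 0.66, so A_new/A_old = 0.66^(1/0.32) = 0.66^3.125
ln(A_new/A_old) = ln 0.66 / 0.32 = -0.4155 / 0.32 = -1.2985
A_new/A_old = e^-1.2985 ≈ 0.2729

27.3%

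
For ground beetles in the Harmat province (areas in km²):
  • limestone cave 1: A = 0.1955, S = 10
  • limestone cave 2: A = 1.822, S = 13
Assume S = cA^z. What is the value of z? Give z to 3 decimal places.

Taking logs: ln S = ln c + z ln A, so z = (ln S₂ − ln S₁)/(ln A₂ − ln A₁).
z = ln(13/10) / ln(1.822/0.1955) = ln(1.3) / ln(9.32) = 0.2624 / 2.2321 = 0.1175

0.118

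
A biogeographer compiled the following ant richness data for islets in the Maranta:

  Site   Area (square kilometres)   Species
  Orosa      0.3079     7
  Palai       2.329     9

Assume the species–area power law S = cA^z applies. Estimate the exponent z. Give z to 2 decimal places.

0.12

Taking logs: ln S = ln c + z ln A, so z = (ln S₂ − ln S₁)/(ln A₂ − ln A₁).
z = ln(9/7) / ln(2.329/0.3079) = ln(1.286) / ln(7.564) = 0.2513 / 2.0234 = 0.1242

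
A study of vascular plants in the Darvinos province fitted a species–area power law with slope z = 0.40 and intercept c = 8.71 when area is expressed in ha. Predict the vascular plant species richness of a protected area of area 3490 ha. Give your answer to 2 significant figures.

230

S = 8.71 × 3490^0.4
ln S = ln 8.71 + 0.4 × ln 3490 = 2.1645 + 0.4 × 8.1577 = 5.4275
S = e^5.4275 ≈ 227.6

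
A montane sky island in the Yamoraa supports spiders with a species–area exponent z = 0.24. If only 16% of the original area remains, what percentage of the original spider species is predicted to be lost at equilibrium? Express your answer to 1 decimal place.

35.6%

S_new/S_old = (A_new/A_old)^z = 0.16^0.24
= exp(0.24 × ln 0.16) = exp(0.24 × -1.8326) = exp(-0.4398) ≈ 0.6442
Fraction lost = 1 − 0.6442 = 0.3558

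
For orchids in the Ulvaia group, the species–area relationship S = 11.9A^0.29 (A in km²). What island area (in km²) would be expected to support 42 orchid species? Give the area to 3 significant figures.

42 = 11.9 × A^0.29  ⇒  A^0.29 = 42/11.9 = 3.529
ln A = ln(3.529) / 0.29 = 1.2611 / 0.29 = 4.3487
A = e^4.3487 ≈ 77.38 km²

77.4 km²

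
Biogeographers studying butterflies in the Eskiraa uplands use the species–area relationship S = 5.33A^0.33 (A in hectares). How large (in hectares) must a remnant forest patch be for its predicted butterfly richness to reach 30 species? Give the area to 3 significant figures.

30 = 5.33 × A^0.33  ⇒  A^0.33 = 30/5.33 = 5.629
ln A = ln(5.629) / 0.33 = 1.7278 / 0.33 = 5.2359
A = e^5.2359 ≈ 187.9 hectares

188 hectares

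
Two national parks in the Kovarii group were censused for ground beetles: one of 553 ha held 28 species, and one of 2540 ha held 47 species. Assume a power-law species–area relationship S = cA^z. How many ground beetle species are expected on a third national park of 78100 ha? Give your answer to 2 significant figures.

z = ln(47/28) / ln(2540/553) = 0.5179 / 1.5246 = 0.3397
c = 28 / 553^0.3397 = 28 / 8.547 = 3.276
S₃ = 3.276 × 78100^0.3397 = 3.276 × 45.94 ≈ 150.5

150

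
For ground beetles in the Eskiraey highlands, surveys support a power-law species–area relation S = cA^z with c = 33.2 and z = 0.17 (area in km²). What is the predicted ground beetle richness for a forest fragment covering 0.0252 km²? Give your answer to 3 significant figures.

S = 33.2 × 0.0252^0.17
ln S = ln 33.2 + 0.17 × ln 0.0252 = 3.5025 + 0.17 × -3.6809 = 2.8768
S = e^2.8768 ≈ 17.76

17.8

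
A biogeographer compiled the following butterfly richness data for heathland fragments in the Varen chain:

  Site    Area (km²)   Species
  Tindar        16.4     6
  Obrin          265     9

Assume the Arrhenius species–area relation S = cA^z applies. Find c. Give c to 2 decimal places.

z = ln(S₂/S₁) / ln(A₂/A₁) = ln(9/6) / ln(265/16.4) = 0.4055 / 2.7824 = 0.1457
c = S₁ / A₁^z = 6 / 16.4^0.1457 = 6 / 1.503 = 3.991

3.99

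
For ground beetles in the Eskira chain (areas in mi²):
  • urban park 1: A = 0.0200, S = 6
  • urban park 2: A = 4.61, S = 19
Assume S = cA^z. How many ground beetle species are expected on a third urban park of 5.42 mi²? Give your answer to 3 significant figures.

z = ln(19/6) / ln(4.61/0.02) = 1.1527 / 5.4403 = 0.2119
c = 6 / 0.02^0.2119 = 6 / 0.4365 = 13.74
S₃ = 13.74 × 5.42^0.2119 = 13.74 × 1.431 ≈ 19.66

19.7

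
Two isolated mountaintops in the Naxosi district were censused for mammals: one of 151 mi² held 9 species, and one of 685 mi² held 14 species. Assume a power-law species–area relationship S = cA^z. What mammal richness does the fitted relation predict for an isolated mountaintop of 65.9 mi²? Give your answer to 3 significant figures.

z = ln(14/9) / ln(685/151) = 0.4418 / 1.5121 = 0.2922
c = 9 / 151^0.2922 = 9 / 4.332 = 2.078
S₃ = 2.078 × 65.9^0.2922 = 2.078 × 3.4 ≈ 7.064

7.06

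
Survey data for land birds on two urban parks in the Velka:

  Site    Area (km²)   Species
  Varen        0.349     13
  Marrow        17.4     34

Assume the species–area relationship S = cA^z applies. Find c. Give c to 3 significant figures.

z = ln(S₂/S₁) / ln(A₂/A₁) = ln(34/13) / ln(17.4/0.349) = 0.9614 / 3.9092 = 0.2459
c = S₁ / A₁^z = 13 / 0.349^0.2459 = 13 / 0.7719 = 16.84

16.8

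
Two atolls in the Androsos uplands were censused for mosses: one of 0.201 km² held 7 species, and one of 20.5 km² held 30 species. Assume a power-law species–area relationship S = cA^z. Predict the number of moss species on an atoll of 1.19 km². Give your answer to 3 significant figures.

z = ln(30/7) / ln(20.5/0.201) = 1.4553 / 4.6249 = 0.3147
c = 7 / 0.201^0.3147 = 7 / 0.6036 = 11.6
S₃ = 11.6 × 1.19^0.3147 = 11.6 × 1.056 ≈ 12.25

12.2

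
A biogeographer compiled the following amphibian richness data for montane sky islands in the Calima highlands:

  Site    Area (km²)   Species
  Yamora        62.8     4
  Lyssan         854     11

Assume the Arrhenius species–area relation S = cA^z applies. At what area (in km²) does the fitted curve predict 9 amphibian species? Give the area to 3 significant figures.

z = ln(11/4) / ln(854/62.8) = 1.0116 / 2.6100 = 0.3876
c = 4 / 62.8^0.3876 = 4 / 4.976 = 0.8039
A = (9/0.8039)^(1/0.3876) ⇒ ln A = ln(11.2)/0.3876 = 6.2322
A = e^6.2322 ≈ 508.9 km²

509 km²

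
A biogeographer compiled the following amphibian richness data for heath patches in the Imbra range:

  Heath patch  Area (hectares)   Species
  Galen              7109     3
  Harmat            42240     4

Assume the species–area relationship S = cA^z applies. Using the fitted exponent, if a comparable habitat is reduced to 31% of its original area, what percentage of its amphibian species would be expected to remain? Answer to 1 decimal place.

82.8%

z = ln(4/3) / ln(42240/7109) = 0.2877 / 1.7820 = 0.1614
S_new/S_old = (A_new/A_old)^z = 0.31^0.1614 = exp(0.1614 × -1.1712) = 0.8277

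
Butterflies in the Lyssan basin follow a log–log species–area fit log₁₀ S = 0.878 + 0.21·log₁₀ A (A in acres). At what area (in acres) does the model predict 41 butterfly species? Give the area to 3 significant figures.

41 = 7.551 × A^0.21  ⇒  A^0.21 = 41/7.551 = 5.43
ln A = ln(5.43) / 0.21 = 1.6919 / 0.21 = 8.0567
A = e^8.0567 ≈ 3155 acres

3150 acres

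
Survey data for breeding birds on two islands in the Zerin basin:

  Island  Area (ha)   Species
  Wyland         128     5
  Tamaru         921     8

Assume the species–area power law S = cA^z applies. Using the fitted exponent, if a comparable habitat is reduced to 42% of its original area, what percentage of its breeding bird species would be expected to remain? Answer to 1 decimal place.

z = ln(8/5) / ln(921/128) = 0.4700 / 1.9734 = 0.2382
S_new/S_old = (A_new/A_old)^z = 0.42^0.2382 = exp(0.2382 × -0.8675) = 0.8133

81.3%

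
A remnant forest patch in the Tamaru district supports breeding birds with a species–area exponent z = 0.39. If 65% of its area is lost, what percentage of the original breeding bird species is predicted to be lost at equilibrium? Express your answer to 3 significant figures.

33.6%

S_new/S_old = (A_new/A_old)^z = 0.35^0.39
= exp(0.39 × ln 0.35) = exp(0.39 × -1.0498) = exp(-0.4094) ≈ 0.664
Fraction lost = 1 − 0.664 = 0.336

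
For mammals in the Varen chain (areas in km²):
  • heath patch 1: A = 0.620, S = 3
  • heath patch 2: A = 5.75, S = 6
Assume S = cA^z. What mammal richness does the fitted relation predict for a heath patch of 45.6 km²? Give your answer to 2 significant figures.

11

z = ln(6/3) / ln(5.75/0.62) = 0.6931 / 2.2272 = 0.3112
c = 3 / 0.62^0.3112 = 3 / 0.8618 = 3.481
S₃ = 3.481 × 45.6^0.3112 = 3.481 × 3.283 ≈ 11.43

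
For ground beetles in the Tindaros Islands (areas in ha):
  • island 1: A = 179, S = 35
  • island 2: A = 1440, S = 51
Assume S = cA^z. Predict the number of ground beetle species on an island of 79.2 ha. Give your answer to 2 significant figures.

30

z = ln(51/35) / ln(1440/179) = 0.3765 / 2.0850 = 0.1806
c = 35 / 179^0.1806 = 35 / 2.551 = 13.72
S₃ = 13.72 × 79.2^0.1806 = 13.72 × 2.202 ≈ 30.21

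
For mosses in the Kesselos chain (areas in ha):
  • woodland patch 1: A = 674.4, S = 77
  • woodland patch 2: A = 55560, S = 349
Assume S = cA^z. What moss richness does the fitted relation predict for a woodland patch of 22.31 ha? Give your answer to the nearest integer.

z = ln(349/77) / ln(55560/674.4) = 1.5113 / 4.4114 = 0.3426
c = 77 / 674.4^0.3426 = 77 / 9.314 = 8.267
S₃ = 8.267 × 22.31^0.3426 = 8.267 × 2.897 ≈ 23.95

24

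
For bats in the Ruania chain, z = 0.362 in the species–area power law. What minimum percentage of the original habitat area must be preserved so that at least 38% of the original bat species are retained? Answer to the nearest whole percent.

7%

Need (A_new/A_old)^0.362 = 0.38, so A_new/A_old = 0.38^(1/0.362) = 0.38^2.762
ln(A_new/A_old) = ln 0.38 / 0.362 = -0.9676 / 0.362 = -2.6729
A_new/A_old = e^-2.6729 ≈ 0.06905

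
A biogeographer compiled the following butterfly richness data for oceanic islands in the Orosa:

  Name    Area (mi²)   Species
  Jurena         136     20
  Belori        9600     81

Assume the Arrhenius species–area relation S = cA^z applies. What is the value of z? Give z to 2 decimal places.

Taking logs: ln S = ln c + z ln A, so z = (ln S₂ − ln S₁)/(ln A₂ − ln A₁).
z = ln(81/20) / ln(9600/136) = ln(4.05) / ln(70.59) = 1.3987 / 4.2569 = 0.3286

0.33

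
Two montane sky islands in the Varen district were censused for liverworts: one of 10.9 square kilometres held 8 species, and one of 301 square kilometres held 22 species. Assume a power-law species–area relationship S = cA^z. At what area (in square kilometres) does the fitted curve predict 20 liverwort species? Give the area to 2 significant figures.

220 square kilometres

z = ln(22/8) / ln(301/10.9) = 1.0116 / 3.3183 = 0.3049
c = 8 / 10.9^0.3049 = 8 / 2.071 = 3.862
A = (20/3.862)^(1/0.3049) ⇒ ln A = ln(5.178)/0.3049 = 5.3945
A = e^5.3945 ≈ 220.2 square kilometres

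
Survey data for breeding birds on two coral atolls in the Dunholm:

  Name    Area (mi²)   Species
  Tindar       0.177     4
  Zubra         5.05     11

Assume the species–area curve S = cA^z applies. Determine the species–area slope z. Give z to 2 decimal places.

Taking logs: ln S = ln c + z ln A, so z = (ln S₂ − ln S₁)/(ln A₂ − ln A₁).
z = ln(11/4) / ln(5.05/0.177) = ln(2.75) / ln(28.53) = 1.0116 / 3.3510 = 0.3019

0.30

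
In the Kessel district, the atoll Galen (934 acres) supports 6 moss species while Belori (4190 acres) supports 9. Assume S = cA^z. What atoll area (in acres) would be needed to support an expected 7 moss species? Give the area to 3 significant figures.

1650 acres

z = ln(9/6) / ln(4190/934) = 0.4055 / 1.5010 = 0.2701
c = 6 / 934^0.2701 = 6 / 6.344 = 0.9457
A = (7/0.9457)^(1/0.2701) ⇒ ln A = ln(7.402)/0.2701 = 7.4101
A = e^7.4101 ≈ 1653 acres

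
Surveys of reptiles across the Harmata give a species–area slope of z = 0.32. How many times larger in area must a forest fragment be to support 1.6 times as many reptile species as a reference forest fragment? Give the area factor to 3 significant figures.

(A₂/A₁)^0.32 = 1.6, so A₂/A₁ = 1.6^(1/0.32) = 1.6^3.125
ln(A₂/A₁) = ln 1.6 / 0.32 = 0.4700 / 0.32 = 1.4688
A₂/A₁ = e^1.4688 ≈ 4.344

4.34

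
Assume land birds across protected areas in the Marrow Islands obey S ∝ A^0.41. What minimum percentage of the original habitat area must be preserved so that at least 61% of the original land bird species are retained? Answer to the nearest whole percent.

Need (A_new/A_old)^0.41 = 0.61, so A_new/A_old = 0.61^(1/0.41) = 0.61^2.439
ln(A_new/A_old) = ln 0.61 / 0.41 = -0.4943 / 0.41 = -1.2056
A_new/A_old = e^-1.2056 ≈ 0.2995

30%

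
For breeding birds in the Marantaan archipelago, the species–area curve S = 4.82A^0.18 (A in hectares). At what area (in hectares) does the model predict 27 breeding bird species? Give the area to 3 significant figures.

27 = 4.82 × A^0.18  ⇒  A^0.18 = 27/4.82 = 5.602
ln A = ln(5.602) / 0.18 = 1.7231 / 0.18 = 9.5726
A = e^9.5726 ≈ 14365 hectares

14400 hectares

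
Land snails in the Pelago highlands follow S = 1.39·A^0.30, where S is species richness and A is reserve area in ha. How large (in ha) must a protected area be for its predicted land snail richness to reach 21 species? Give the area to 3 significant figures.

8520 ha

21 = 1.39 × A^0.3  ⇒  A^0.3 = 21/1.39 = 15.11
ln A = ln(15.11) / 0.3 = 2.7152 / 0.3 = 9.0507
A = e^9.0507 ≈ 8525 ha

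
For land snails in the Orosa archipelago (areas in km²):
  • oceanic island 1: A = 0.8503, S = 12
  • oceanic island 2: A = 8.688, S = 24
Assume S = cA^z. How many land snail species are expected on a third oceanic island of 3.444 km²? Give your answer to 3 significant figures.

18.2

z = ln(24/12) / ln(8.688/0.8503) = 0.6931 / 2.3241 = 0.2982
c = 12 / 0.8503^0.2982 = 12 / 0.9528 = 12.59
S₃ = 12.59 × 3.444^0.2982 = 12.59 × 1.446 ≈ 18.21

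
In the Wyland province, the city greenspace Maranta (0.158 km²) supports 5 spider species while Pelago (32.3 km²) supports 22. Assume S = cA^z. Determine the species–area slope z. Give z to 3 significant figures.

0.278

Taking logs: ln S = ln c + z ln A, so z = (ln S₂ − ln S₁)/(ln A₂ − ln A₁).
z = ln(22/5) / ln(32.3/0.158) = ln(4.4) / ln(204.4) = 1.4816 / 5.3202 = 0.2785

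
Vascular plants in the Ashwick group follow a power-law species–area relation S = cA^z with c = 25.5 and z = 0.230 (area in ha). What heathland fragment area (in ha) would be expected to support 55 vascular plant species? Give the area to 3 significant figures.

28.3 ha

55 = 25.5 × A^0.23  ⇒  A^0.23 = 55/25.5 = 2.157
ln A = ln(2.157) / 0.23 = 0.7687 / 0.23 = 3.3420
A = e^3.3420 ≈ 28.27 ha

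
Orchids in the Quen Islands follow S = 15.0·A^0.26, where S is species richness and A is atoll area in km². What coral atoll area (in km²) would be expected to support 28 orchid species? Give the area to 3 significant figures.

11.0 km²

28 = 15 × A^0.26  ⇒  A^0.26 = 28/15 = 1.867
ln A = ln(1.867) / 0.26 = 0.6242 / 0.26 = 2.4006
A = e^2.4006 ≈ 11.03 km²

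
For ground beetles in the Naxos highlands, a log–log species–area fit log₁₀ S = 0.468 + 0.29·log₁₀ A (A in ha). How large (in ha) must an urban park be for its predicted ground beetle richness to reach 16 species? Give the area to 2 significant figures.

16 = 2.938 × A^0.29  ⇒  A^0.29 = 16/2.938 = 5.447
ln A = ln(5.447) / 0.29 = 1.6950 / 0.29 = 5.8448
A = e^5.8448 ≈ 345.4 ha

350 ha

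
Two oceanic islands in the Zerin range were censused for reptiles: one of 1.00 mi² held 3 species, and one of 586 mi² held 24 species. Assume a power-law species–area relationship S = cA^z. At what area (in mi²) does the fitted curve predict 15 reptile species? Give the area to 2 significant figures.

140 mi²

z = ln(24/3) / ln(586/1) = 2.0794 / 6.3733 = 0.3263
c = 3 / 1^0.3263 = 3 / 1 = 3
A = (15/3)^(1/0.3263) ⇒ ln A = ln(5)/0.3263 = 4.9328
A = e^4.9328 ≈ 138.8 mi²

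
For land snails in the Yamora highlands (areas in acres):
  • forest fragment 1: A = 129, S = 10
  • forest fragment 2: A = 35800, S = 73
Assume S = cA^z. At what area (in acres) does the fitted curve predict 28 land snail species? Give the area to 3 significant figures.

2380 acres

z = ln(73/10) / ln(35800/129) = 1.9879 / 5.6259 = 0.3533
c = 10 / 129^0.3533 = 10 / 5.569 = 1.796
A = (28/1.796)^(1/0.3533) ⇒ ln A = ln(15.59)/0.3533 = 7.7737
A = e^7.7737 ≈ 2377 acres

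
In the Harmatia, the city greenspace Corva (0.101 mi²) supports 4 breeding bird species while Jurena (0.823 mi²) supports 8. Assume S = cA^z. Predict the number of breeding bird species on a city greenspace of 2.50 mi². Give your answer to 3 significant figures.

z = ln(8/4) / ln(0.823/0.101) = 0.6931 / 2.0978 = 0.3304
c = 4 / 0.101^0.3304 = 4 / 0.4688 = 8.532
S₃ = 8.532 × 2.5^0.3304 = 8.532 × 1.354 ≈ 11.55

11.5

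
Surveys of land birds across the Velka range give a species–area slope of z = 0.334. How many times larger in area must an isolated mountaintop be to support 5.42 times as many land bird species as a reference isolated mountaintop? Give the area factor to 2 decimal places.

(A₂/A₁)^0.334 = 5.42, so A₂/A₁ = 5.42^(1/0.334) = 5.42^2.994
ln(A₂/A₁) = ln 5.42 / 0.334 = 1.6901 / 0.334 = 5.0602
A₂/A₁ = e^5.0602 ≈ 157.6

157.62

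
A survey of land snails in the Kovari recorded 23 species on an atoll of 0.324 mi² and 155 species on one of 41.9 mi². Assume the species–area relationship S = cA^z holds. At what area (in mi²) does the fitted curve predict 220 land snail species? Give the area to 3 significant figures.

z = ln(155/23) / ln(41.9/0.324) = 1.9079 / 4.8623 = 0.3924
c = 23 / 0.324^0.3924 = 23 / 0.6426 = 35.79
A = (220/35.79)^(1/0.3924) ⇒ ln A = ln(6.147)/0.3924 = 4.6278
A = e^4.6278 ≈ 102.3 mi²

102 mi²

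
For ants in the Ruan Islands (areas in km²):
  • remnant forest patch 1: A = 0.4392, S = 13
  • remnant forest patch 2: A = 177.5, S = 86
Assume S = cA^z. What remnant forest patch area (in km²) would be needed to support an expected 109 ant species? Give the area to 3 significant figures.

z = ln(86/13) / ln(177.5/0.4392) = 1.8894 / 6.0018 = 0.3148
c = 13 / 0.4392^0.3148 = 13 / 0.7718 = 16.84
A = (109/16.84)^(1/0.3148) ⇒ ln A = ln(6.471)/0.3148 = 5.9318
A = e^5.9318 ≈ 376.8 km²

377 km²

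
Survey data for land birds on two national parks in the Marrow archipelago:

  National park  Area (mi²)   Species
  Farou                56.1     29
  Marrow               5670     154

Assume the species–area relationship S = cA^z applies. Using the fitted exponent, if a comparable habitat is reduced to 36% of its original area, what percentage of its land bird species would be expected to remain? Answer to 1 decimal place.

z = ln(154/29) / ln(5670/56.1) = 1.6697 / 4.6158 = 0.3617
S_new/S_old = (A_new/A_old)^z = 0.36^0.3617 = exp(0.3617 × -1.0217) = 0.691

69.1%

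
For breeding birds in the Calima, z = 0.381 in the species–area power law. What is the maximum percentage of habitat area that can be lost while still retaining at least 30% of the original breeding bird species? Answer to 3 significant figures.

Need (A_new/A_old)^0.381 = 0.3, so A_new/A_old = 0.3^(1/0.381) = 0.3^2.625
ln(A_new/A_old) = ln 0.3 / 0.381 = -1.2040 / 0.381 = -3.1600
A_new/A_old = e^-3.1600 ≈ 0.04242
Fraction that can be lost = 1 − 0.04242 = 0.9576

95.8%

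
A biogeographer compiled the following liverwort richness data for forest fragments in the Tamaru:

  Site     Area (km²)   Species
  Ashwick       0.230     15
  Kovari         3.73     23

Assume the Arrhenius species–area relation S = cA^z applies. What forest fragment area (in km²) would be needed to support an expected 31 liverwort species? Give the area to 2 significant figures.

z = ln(23/15) / ln(3.73/0.23) = 0.4274 / 2.7861 = 0.1534
c = 15 / 0.23^0.1534 = 15 / 0.7981 = 18.79
A = (31/18.79)^(1/0.1534) ⇒ ln A = ln(1.649)/0.1534 = 3.2620
A = e^3.2620 ≈ 26.1 km²

26 km²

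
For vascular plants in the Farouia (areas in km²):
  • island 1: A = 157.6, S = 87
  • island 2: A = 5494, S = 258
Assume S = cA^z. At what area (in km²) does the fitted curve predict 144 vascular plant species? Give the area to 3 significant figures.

z = ln(258/87) / ln(5494/157.6) = 1.0871 / 3.5514 = 0.3061
c = 87 / 157.6^0.3061 = 87 / 4.706 = 18.49
A = (144/18.49)^(1/0.3061) ⇒ ln A = ln(7.789)/0.3061 = 6.7063
A = e^6.7063 ≈ 817.5 km²

818 km²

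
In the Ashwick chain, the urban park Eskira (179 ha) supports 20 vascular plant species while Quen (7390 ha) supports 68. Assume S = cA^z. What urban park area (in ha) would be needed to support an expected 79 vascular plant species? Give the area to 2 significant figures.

12000 ha

z = ln(68/20) / ln(7390/179) = 1.2238 / 3.7205 = 0.3289
c = 20 / 179^0.3289 = 20 / 5.508 = 3.631
A = (79/3.631)^(1/0.3289) ⇒ ln A = ln(21.76)/0.3289 = 9.3637
A = e^9.3637 ≈ 11658 ha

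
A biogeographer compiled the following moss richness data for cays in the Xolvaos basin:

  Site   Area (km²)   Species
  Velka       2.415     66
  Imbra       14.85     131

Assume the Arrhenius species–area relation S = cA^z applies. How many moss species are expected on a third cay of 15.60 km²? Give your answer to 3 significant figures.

133

z = ln(131/66) / ln(14.85/2.415) = 0.6855 / 1.8163 = 0.3774
c = 66 / 2.415^0.3774 = 66 / 1.395 = 47.32
S₃ = 47.32 × 15.6^0.3774 = 47.32 × 2.821 ≈ 133.5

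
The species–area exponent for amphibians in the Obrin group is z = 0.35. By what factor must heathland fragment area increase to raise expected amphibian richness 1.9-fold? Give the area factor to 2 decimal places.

(A₂/A₁)^0.35 = 1.9, so A₂/A₁ = 1.9^(1/0.35) = 1.9^2.857
ln(A₂/A₁) = ln 1.9 / 0.35 = 0.6419 / 0.35 = 1.8339
A₂/A₁ = e^1.8339 ≈ 6.258

6.26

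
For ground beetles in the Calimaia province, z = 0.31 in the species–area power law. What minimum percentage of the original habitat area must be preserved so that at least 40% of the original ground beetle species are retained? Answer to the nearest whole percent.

Need (A_new/A_old)^0.31 = 0.4, so A_new/A_old = 0.4^(1/0.31) = 0.4^3.226
ln(A_new/A_old) = ln 0.4 / 0.31 = -0.9163 / 0.31 = -2.9558
A_new/A_old = e^-2.9558 ≈ 0.05204

5%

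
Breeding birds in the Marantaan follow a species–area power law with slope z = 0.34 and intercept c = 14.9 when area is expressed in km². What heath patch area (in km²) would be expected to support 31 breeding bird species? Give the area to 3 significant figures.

8.63 km²

31 = 14.9 × A^0.34  ⇒  A^0.34 = 31/14.9 = 2.081
ln A = ln(2.081) / 0.34 = 0.7326 / 0.34 = 2.1548
A = e^2.1548 ≈ 8.626 km²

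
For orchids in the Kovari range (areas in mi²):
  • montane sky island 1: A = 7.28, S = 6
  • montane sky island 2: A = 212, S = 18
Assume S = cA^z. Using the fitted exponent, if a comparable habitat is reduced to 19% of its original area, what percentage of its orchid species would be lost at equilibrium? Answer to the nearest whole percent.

z = ln(18/6) / ln(212/7.28) = 1.0986 / 3.3715 = 0.3259
S_new/S_old = (A_new/A_old)^z = 0.19^0.3259 = exp(0.3259 × -1.6607) = 0.5821
Fraction lost = 1 − 0.5821 = 0.4179

42%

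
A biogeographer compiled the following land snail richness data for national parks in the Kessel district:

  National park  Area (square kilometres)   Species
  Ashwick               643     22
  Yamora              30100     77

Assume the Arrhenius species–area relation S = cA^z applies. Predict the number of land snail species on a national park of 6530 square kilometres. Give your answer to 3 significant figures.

46.8

z = ln(77/22) / ln(30100/643) = 1.2528 / 3.8461 = 0.3257
c = 22 / 643^0.3257 = 22 / 8.217 = 2.678
S₃ = 2.678 × 6530^0.3257 = 2.678 × 17.48 ≈ 46.81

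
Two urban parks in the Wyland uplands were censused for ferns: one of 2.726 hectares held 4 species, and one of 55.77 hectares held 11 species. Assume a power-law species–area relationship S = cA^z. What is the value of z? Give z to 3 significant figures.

Taking logs: ln S = ln c + z ln A, so z = (ln S₂ − ln S₁)/(ln A₂ − ln A₁).
z = ln(11/4) / ln(55.77/2.726) = ln(2.75) / ln(20.46) = 1.0116 / 3.0184 = 0.3351

0.335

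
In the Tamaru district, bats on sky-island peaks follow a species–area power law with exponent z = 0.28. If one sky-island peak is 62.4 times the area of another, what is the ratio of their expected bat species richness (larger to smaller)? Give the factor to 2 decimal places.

S₂/S₁ = (A₂/A₁)^z = 62.4^0.28
ln(S₂/S₁) = 0.28 × ln 62.4 = 0.28 × 4.1336 = 1.1574
S₂/S₁ = e^1.1574 ≈ 3.182

3.18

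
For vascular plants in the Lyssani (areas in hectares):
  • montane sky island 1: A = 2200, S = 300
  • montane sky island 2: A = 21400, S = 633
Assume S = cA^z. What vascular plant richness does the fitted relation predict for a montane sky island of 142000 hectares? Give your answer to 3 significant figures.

1180

z = ln(633/300) / ln(21400/2200) = 0.7467 / 2.2749 = 0.3282
c = 300 / 2200^0.3282 = 300 / 12.5 = 23.99
S₃ = 23.99 × 142000^0.3282 = 23.99 × 49.1 ≈ 1178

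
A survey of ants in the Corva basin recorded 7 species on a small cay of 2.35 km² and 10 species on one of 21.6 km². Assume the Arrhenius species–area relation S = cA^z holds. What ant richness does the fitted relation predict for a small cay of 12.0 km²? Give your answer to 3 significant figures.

z = ln(10/7) / ln(21.6/2.35) = 0.3567 / 2.2183 = 0.1608
c = 7 / 2.35^0.1608 = 7 / 1.147 = 6.101
S₃ = 6.101 × 12^0.1608 = 6.101 × 1.491 ≈ 9.098

9.10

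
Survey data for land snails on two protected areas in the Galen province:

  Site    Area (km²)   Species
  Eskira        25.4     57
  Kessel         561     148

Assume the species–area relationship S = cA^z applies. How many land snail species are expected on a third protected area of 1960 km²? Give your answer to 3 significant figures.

z = ln(148/57) / ln(561/25.4) = 0.9542 / 3.0950 = 0.3083
c = 57 / 25.4^0.3083 = 57 / 2.711 = 21.03
S₃ = 21.03 × 1960^0.3083 = 21.03 × 10.35 ≈ 217.6

218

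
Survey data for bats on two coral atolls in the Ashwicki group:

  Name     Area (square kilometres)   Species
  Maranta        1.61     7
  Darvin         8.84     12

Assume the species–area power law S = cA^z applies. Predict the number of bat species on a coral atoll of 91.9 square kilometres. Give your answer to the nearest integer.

25

z = ln(12/7) / ln(8.84/1.61) = 0.5390 / 1.7031 = 0.3165
c = 7 / 1.61^0.3165 = 7 / 1.163 = 6.021
S₃ = 6.021 × 91.9^0.3165 = 6.021 × 4.182 ≈ 25.18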